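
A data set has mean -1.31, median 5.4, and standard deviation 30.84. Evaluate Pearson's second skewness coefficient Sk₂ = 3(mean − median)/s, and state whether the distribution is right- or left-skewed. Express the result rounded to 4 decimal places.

Sk₂ = 3(-1.31 − 5.4) / 30.84 = 3 × -6.7100 / 30.84
    = -20.1300 / 30.84 ≈ -0.6527
Sk₂ < 0 ⇒ mean < median ⇒ left-skewed (negative skew).

-0.6527, left-skewed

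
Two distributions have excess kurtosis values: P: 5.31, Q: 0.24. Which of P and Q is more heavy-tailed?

P

Higher excess kurtosis ⇒ heavier tails relative to the normal distribution.
5.31 vs 0.24: the larger is 5.31, so P has heavier tails.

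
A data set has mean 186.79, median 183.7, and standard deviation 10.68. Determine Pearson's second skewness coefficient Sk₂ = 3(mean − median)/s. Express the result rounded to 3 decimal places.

0.868

Sk₂ = 3(186.79 − 183.7) / 10.68 = 3 × 3.0900 / 10.68
    = 9.2700 / 10.68 ≈ 0.868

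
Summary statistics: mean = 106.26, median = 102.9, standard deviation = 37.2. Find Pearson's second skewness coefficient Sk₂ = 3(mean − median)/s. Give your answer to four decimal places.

Sk₂ = 3(106.26 − 102.9) / 37.2 = 3 × 3.3600 / 37.2
    = 10.0800 / 37.2 ≈ 0.2710

0.2710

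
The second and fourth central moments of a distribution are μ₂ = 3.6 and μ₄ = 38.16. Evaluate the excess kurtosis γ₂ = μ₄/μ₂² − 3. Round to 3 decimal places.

-0.056

μ₂² = 3.6² = 12.96000
μ₄/μ₂² = 38.16 / 12.96000 = 2.94444
γ₂ = 2.94444 − 3 ≈ -0.056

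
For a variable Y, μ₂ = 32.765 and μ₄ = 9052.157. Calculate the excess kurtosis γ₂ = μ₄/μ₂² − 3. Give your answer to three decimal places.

μ₂² = 32.765² = 1073.54523
μ₄/μ₂² = 9052.157 / 1073.54523 = 8.43202
γ₂ = 8.43202 − 3 ≈ 5.432

5.432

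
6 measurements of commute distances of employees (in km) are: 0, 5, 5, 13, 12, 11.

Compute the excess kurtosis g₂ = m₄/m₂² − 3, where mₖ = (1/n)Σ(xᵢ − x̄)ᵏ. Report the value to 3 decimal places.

-1.316

x̄ = 7.6667
Σ(xᵢ − x̄)² = 131.3333 ⇒ m₂ = 21.88889
Σ(xᵢ − x̄)⁴ = 4841.1111 ⇒ m₄ = 806.85185
m₂² = 479.12346
g₂ = m₄/m₂² − 3 = 1.68402 − 3 ≈ -1.316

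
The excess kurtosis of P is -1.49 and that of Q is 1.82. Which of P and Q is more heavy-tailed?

Higher excess kurtosis ⇒ heavier tails relative to the normal distribution.
-1.49 vs 1.82: the larger is 1.82, so Q has heavier tails. (Q is leptokurtic — heavier-than-normal tails; the other is platykurtic.)

Q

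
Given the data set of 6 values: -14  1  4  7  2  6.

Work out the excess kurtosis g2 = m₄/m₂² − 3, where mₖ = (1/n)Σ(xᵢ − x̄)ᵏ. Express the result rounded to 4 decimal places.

0.6040

x̄ = 1.0000
Σ(xᵢ − x̄)² = 296.0000 ⇒ m₂ = 49.33333
Σ(xᵢ − x̄)⁴ = 52628.0000 ⇒ m₄ = 8771.33333
m₂² = 2433.77778
g2 = m₄/m₂² − 3 = 3.60400 − 3 ≈ 0.6040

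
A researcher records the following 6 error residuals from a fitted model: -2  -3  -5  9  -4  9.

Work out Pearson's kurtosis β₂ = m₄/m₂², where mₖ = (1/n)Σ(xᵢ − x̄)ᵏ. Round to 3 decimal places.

1.501

x̄ = 0.6667
Σ(xᵢ − x̄)² = 213.3333 ⇒ m₂ = 35.55556
Σ(xᵢ − x̄)⁴ = 11381.7778 ⇒ m₄ = 1896.96296
m₂² = 1264.19753
β₂ = m₄/m₂² = 1896.96296 / 1264.19753 ≈ 1.501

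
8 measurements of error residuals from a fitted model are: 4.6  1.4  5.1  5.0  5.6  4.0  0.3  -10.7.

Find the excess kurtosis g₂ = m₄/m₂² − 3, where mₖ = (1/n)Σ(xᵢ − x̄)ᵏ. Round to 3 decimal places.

x̄ = 1.9125
Σ(xᵢ − x̄)² = 206.8087 ⇒ m₂ = 25.85109
Σ(xᵢ − x̄)⁴ = 25761.8876 ⇒ m₄ = 3220.23595
m₂² = 668.27905
g₂ = m₄/m₂² − 3 = 4.81870 − 3 ≈ 1.819

1.819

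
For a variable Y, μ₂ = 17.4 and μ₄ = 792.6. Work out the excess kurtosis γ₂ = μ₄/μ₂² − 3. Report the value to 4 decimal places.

-0.3821

μ₂² = 17.4² = 302.76000
μ₄/μ₂² = 792.6 / 302.76000 = 2.61792
γ₂ = 2.61792 − 3 ≈ -0.3821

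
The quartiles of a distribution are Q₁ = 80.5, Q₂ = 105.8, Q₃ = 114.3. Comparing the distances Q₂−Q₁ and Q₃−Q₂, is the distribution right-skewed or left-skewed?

Q₂ − Q₁ = 25.3;  Q₃ − Q₂ = 8.5
Q₂ − Q₁ > Q₃ − Q₂ ⇒ the lower half is more spread out ⇒ left-skewed.

left-skewed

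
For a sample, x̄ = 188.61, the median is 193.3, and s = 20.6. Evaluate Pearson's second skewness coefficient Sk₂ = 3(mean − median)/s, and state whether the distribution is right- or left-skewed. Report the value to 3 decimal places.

Sk₂ = 3(188.61 − 193.3) / 20.6 = 3 × -4.6900 / 20.6
    = -14.0700 / 20.6 ≈ -0.683
Sk₂ < 0 ⇒ mean < median ⇒ left-skewed (negative skew).

-0.683, left-skewed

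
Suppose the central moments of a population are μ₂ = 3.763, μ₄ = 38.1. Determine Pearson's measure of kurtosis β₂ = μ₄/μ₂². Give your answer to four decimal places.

μ₂² = 3.763² = 14.16017
μ₄/μ₂² = 38.1 / 14.16017 = 2.69065
β₂ ≈ 2.6906

2.6906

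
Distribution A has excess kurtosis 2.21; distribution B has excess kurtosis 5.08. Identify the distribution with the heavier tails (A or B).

Higher excess kurtosis ⇒ heavier tails relative to the normal distribution.
2.21 vs 5.08: the larger is 5.08, so B has heavier tails.

B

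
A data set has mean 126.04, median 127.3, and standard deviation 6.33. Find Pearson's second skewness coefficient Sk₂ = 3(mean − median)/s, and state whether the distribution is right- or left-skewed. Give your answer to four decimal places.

Sk₂ = 3(126.04 − 127.3) / 6.33 = 3 × -1.2600 / 6.33
    = -3.7800 / 6.33 ≈ -0.5972
Sk₂ < 0 ⇒ mean < median ⇒ left-skewed (negative skew).

-0.5972, left-skewed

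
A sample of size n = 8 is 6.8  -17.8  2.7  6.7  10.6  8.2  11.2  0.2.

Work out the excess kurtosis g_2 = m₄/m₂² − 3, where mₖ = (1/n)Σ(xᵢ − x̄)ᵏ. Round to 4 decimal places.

1.5096

x̄ = 3.5750
Σ(xᵢ − x̄)² = 618.0950 ⇒ m₂ = 77.26188
Σ(xᵢ − x̄)⁴ = 215356.2915 ⇒ m₄ = 26919.53643
m₂² = 5969.39733
g_2 = m₄/m₂² − 3 = 4.50959 − 3 ≈ 1.5096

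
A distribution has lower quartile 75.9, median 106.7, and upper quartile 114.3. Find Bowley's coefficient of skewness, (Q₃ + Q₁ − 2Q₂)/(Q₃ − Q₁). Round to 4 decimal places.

numerator: Q₃ + Q₁ − 2Q₂ = 114.3 + 75.9 − 2×106.7 = -23.2000
denominator: Q₃ − Q₁ = 114.3 − 75.9 = 38.4000
Bowley skewness = -23.2000 / 38.4000 ≈ -0.6042

-0.6042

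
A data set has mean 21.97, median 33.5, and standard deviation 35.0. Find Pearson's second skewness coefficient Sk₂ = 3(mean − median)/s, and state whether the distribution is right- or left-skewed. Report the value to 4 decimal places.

-0.9883, left-skewed

Sk₂ = 3(21.97 − 33.5) / 35.0 = 3 × -11.5300 / 35.0
    = -34.5900 / 35.0 ≈ -0.9883
Sk₂ < 0 ⇒ mean < median ⇒ left-skewed (negative skew).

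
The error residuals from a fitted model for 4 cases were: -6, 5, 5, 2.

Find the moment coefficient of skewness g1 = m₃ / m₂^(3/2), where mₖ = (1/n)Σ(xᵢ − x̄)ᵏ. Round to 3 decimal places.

x̄ = (-6 + 5 + 5 + 2) / 4 = 1.5000
deviations (xᵢ − x̄): -7.5000, 3.5000, 3.5000, 0.5000
Σ(xᵢ − x̄)² = 81.0000 ⇒ m₂ = 81.0000/4 = 20.25000
Σ(xᵢ − x̄)³ = -336.0000 ⇒ m₃ = -336.0000/4 = -84.00000
m₂^(3/2) = 20.25000^(1.5) = 91.12500
g1 = m₃ / m₂^(3/2) = -84.00000 / 91.12500 ≈ -0.922

-0.922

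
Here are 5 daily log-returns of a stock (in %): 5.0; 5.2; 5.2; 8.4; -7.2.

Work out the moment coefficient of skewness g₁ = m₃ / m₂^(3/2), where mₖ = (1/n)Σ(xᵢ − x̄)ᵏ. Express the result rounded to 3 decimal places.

-1.282

x̄ = (5.0 + 5.2 + 5.2 + 8.4 - 7.2) / 5 = 3.3200
deviations (xᵢ − x̄): 1.6800, 1.8800, 1.8800, 5.0800, -10.5200
Σ(xᵢ − x̄)² = 146.3680 ⇒ m₂ = 146.3680/5 = 29.27360
Σ(xᵢ − x̄)³ = -1015.1251 ⇒ m₃ = -1015.1251/5 = -203.02502
m₂^(3/2) = 29.27360^(1.5) = 158.38506
g₁ = m₃ / m₂^(3/2) = -203.02502 / 158.38506 ≈ -1.282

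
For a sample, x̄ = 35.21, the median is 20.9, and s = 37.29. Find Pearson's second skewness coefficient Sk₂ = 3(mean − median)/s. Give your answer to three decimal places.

Sk₂ = 3(35.21 − 20.9) / 37.29 = 3 × 14.3100 / 37.29
    = 42.9300 / 37.29 ≈ 1.151

1.151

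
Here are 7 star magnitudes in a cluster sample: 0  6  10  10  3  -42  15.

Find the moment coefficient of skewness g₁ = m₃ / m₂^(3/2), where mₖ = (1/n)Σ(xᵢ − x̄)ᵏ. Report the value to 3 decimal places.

x̄ = (0 + 6 + 10 + 10 + 3 - 42 + 15) / 7 = 0.2857
deviations (xᵢ − x̄): -0.2857, 5.7143, 9.7143, 9.7143, 2.7143, -42.2857, 14.7143
Σ(xᵢ − x̄)² = 2233.4286 ⇒ m₂ = 2233.4286/7 = 319.06122
Σ(xᵢ − x̄)³ = -70384.5306 ⇒ m₃ = -70384.5306/7 = -10054.93294
m₂^(3/2) = 319.06122^(1.5) = 5699.16252
g₁ = m₃ / m₂^(3/2) = -10054.93294 / 5699.16252 ≈ -1.764

-1.764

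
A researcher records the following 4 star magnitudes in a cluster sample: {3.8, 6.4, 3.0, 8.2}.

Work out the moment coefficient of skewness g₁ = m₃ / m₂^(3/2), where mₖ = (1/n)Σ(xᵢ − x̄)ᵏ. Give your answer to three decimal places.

x̄ = (3.8 + 6.4 + 3.0 + 8.2) / 4 = 5.3500
deviations (xᵢ − x̄): -1.5500, 1.0500, -2.3500, 2.8500
Σ(xᵢ − x̄)² = 17.1500 ⇒ m₂ = 17.1500/4 = 4.28750
Σ(xᵢ − x̄)³ = 7.6050 ⇒ m₃ = 7.6050/4 = 1.90125
m₂^(3/2) = 4.28750^(1.5) = 8.87782
g₁ = m₃ / m₂^(3/2) = 1.90125 / 8.87782 ≈ 0.214

0.214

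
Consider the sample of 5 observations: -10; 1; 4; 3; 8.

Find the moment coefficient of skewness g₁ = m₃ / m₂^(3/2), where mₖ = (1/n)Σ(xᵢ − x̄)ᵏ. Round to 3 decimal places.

x̄ = (-10 + 1 + 4 + 3 + 8) / 5 = 1.2000
deviations (xᵢ − x̄): -11.2000, -0.2000, 2.8000, 1.8000, 6.8000
Σ(xᵢ − x̄)² = 182.8000 ⇒ m₂ = 182.8000/5 = 36.56000
Σ(xᵢ − x̄)³ = -1062.7200 ⇒ m₃ = -1062.7200/5 = -212.54400
m₂^(3/2) = 36.56000^(1.5) = 221.05955
g₁ = m₃ / m₂^(3/2) = -212.54400 / 221.05955 ≈ -0.961

-0.961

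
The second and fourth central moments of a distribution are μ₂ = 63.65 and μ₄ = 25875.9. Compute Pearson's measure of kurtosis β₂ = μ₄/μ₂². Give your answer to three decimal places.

μ₂² = 63.65² = 4051.32250
μ₄/μ₂² = 25875.9 / 4051.32250 = 6.38703
β₂ ≈ 6.387

6.387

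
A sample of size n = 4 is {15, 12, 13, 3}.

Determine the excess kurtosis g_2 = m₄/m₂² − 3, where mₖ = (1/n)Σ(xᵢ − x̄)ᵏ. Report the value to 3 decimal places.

-0.794

x̄ = 10.7500
Σ(xᵢ − x̄)² = 84.7500 ⇒ m₂ = 21.18750
Σ(xᵢ − x̄)⁴ = 3961.8281 ⇒ m₄ = 990.45703
m₂² = 448.91016
g_2 = m₄/m₂² − 3 = 2.20636 − 3 ≈ -0.794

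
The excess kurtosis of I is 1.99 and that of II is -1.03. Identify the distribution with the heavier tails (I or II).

I

Higher excess kurtosis ⇒ heavier tails relative to the normal distribution.
1.99 vs -1.03: the larger is 1.99, so I has heavier tails. (I is leptokurtic — heavier-than-normal tails; the other is platykurtic.)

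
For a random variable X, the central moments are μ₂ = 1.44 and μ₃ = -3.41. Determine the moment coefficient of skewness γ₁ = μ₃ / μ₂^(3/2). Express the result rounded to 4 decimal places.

σ = √μ₂ = √1.44 = 1.20000
σ³ = μ₂^(3/2) = 1.72800
γ₁ = μ₃/σ³ = -3.41 / 1.72800 ≈ -1.9734

-1.9734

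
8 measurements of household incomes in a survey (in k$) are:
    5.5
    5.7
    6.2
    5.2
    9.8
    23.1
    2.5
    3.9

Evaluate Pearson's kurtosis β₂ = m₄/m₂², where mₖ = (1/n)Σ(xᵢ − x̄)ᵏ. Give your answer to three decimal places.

x̄ = 7.7375
Σ(xᵢ − x̄)² = 300.3788 ⇒ m₂ = 37.54734
Σ(xᵢ − x̄)⁴ = 56775.8144 ⇒ m₄ = 7096.97681
m₂² = 1409.80302
β₂ = m₄/m₂² = 7096.97681 / 1409.80302 ≈ 5.034

5.034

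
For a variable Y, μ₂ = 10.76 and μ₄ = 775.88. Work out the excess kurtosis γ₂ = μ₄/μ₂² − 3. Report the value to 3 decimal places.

3.701

μ₂² = 10.76² = 115.77760
μ₄/μ₂² = 775.88 / 115.77760 = 6.70147
γ₂ = 6.70147 − 3 ≈ 3.701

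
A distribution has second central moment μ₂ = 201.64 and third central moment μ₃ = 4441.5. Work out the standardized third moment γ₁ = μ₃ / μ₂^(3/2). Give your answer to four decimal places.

1.5512

σ = √μ₂ = √201.64 = 14.20000
σ³ = μ₂^(3/2) = 2863.28800
γ₁ = μ₃/σ³ = 4441.5 / 2863.28800 ≈ 1.5512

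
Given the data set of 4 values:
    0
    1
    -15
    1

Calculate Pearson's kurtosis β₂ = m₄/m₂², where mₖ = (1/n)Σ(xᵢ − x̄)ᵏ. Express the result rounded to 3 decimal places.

2.323

x̄ = -3.2500
Σ(xᵢ − x̄)² = 184.7500 ⇒ m₂ = 46.18750
Σ(xᵢ − x̄)⁴ = 19825.3281 ⇒ m₄ = 4956.33203
m₂² = 2133.28516
β₂ = m₄/m₂² = 4956.33203 / 2133.28516 ≈ 2.323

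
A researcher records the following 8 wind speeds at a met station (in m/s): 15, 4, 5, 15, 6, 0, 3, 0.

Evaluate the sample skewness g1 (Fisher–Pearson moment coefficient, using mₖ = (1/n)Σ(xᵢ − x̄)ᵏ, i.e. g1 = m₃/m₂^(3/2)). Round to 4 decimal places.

0.7170

x̄ = (15 + 4 + 5 + 15 + 6 + 0 + 3 + 0) / 8 = 6.0000
deviations (xᵢ − x̄): 9.0000, -2.0000, -1.0000, 9.0000, 0.0000, -6.0000, -3.0000, -6.0000
Σ(xᵢ − x̄)² = 248.0000 ⇒ m₂ = 248.0000/8 = 31.00000
Σ(xᵢ − x̄)³ = 990.0000 ⇒ m₃ = 990.0000/8 = 123.75000
m₂^(3/2) = 31.00000^(1.5) = 172.60070
g1 = m₃ / m₂^(3/2) = 123.75000 / 172.60070 ≈ 0.7170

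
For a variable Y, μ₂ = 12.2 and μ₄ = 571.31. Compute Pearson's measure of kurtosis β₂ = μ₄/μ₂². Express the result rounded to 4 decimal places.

μ₂² = 12.2² = 148.84000
μ₄/μ₂² = 571.31 / 148.84000 = 3.83842
β₂ ≈ 3.8384

3.8384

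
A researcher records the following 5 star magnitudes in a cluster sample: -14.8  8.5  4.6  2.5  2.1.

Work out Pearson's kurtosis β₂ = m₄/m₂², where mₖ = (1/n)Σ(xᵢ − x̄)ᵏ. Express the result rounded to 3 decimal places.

x̄ = 0.5800
Σ(xᵢ − x̄)² = 321.4280 ⇒ m₂ = 64.28560
Σ(xᵢ − x̄)⁴ = 60167.9404 ⇒ m₄ = 12033.58809
m₂² = 4132.63837
β₂ = m₄/m₂² = 12033.58809 / 4132.63837 ≈ 2.912

2.912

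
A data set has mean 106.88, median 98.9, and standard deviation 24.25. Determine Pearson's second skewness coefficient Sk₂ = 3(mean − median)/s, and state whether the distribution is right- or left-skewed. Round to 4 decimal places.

0.9872, right-skewed

Sk₂ = 3(106.88 − 98.9) / 24.25 = 3 × 7.9800 / 24.25
    = 23.9400 / 24.25 ≈ 0.9872
Sk₂ > 0 ⇒ mean > median ⇒ right-skewed (positive skew).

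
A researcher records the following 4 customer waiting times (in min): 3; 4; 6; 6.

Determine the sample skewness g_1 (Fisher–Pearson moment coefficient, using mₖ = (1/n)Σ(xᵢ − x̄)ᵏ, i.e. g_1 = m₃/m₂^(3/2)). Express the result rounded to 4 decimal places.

-0.2138

x̄ = (3 + 4 + 6 + 6) / 4 = 4.7500
deviations (xᵢ − x̄): -1.7500, -0.7500, 1.2500, 1.2500
Σ(xᵢ − x̄)² = 6.7500 ⇒ m₂ = 6.7500/4 = 1.68750
Σ(xᵢ − x̄)³ = -1.8750 ⇒ m₃ = -1.8750/4 = -0.46875
m₂^(3/2) = 1.68750^(1.5) = 2.19213
g_1 = m₃ / m₂^(3/2) = -0.46875 / 2.19213 ≈ -0.2138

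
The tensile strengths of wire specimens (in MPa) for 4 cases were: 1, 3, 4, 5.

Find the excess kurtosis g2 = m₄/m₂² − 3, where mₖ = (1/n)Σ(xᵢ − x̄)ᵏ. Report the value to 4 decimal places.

-1.1543

x̄ = 3.2500
Σ(xᵢ − x̄)² = 8.7500 ⇒ m₂ = 2.18750
Σ(xᵢ − x̄)⁴ = 35.3281 ⇒ m₄ = 8.83203
m₂² = 4.78516
g2 = m₄/m₂² − 3 = 1.84571 − 3 ≈ -1.1543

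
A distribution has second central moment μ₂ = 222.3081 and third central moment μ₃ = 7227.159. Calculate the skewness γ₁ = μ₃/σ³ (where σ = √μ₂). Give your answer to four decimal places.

σ = √μ₂ = √222.3081 = 14.91000
σ³ = μ₂^(3/2) = 3314.61377
γ₁ = μ₃/σ³ = 7227.159 / 3314.61377 ≈ 2.1804

2.1804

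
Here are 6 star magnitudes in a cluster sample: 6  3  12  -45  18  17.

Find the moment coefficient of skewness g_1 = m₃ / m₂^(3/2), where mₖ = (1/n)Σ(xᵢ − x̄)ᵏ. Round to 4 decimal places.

-1.5465

x̄ = (6 + 3 + 12 - 45 + 18 + 17) / 6 = 1.8333
deviations (xᵢ − x̄): 4.1667, 1.1667, 10.1667, -46.8333, 16.1667, 15.1667
Σ(xᵢ − x̄)² = 2806.8333 ⇒ m₂ = 2806.8333/6 = 467.80556
Σ(xᵢ − x̄)³ = -93883.5556 ⇒ m₃ = -93883.5556/6 = -15647.25926
m₂^(3/2) = 467.80556^(1.5) = 10118.07892
g_1 = m₃ / m₂^(3/2) = -15647.25926 / 10118.07892 ≈ -1.5465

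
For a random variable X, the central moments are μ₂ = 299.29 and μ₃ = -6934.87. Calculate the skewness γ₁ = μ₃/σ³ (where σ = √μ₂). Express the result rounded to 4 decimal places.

-1.3394

σ = √μ₂ = √299.29 = 17.30000
σ³ = μ₂^(3/2) = 5177.71700
γ₁ = μ₃/σ³ = -6934.87 / 5177.71700 ≈ -1.3394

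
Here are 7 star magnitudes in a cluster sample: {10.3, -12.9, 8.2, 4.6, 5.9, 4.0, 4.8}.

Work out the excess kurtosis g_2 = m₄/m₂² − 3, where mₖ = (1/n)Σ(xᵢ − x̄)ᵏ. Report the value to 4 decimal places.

x̄ = 3.5571
Σ(xᵢ − x̄)² = 346.1771 ⇒ m₂ = 49.45388
Σ(xᵢ − x̄)⁴ = 75918.5500 ⇒ m₄ = 10845.50714
m₂² = 2445.68600
g_2 = m₄/m₂² − 3 = 4.43455 − 3 ≈ 1.4345

1.4345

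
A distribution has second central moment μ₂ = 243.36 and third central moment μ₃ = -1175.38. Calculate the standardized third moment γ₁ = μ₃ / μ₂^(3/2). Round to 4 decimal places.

-0.3096

σ = √μ₂ = √243.36 = 15.60000
σ³ = μ₂^(3/2) = 3796.41600
γ₁ = μ₃/σ³ = -1175.38 / 3796.41600 ≈ -0.3096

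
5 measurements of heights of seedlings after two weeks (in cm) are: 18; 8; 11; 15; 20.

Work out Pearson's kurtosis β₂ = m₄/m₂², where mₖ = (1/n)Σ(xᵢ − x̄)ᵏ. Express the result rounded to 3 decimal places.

1.568

x̄ = 14.4000
Σ(xᵢ − x̄)² = 97.2000 ⇒ m₂ = 19.44000
Σ(xᵢ − x̄)⁴ = 2962.8960 ⇒ m₄ = 592.57920
m₂² = 377.91360
β₂ = m₄/m₂² = 592.57920 / 377.91360 ≈ 1.568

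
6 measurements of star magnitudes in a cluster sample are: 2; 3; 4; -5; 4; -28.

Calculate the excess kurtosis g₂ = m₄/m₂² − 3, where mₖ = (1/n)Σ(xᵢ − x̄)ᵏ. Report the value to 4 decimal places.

0.6627

x̄ = -3.3333
Σ(xᵢ − x̄)² = 787.3333 ⇒ m₂ = 131.22222
Σ(xᵢ − x̄)⁴ = 378414.4444 ⇒ m₄ = 63069.07407
m₂² = 17219.27160
g₂ = m₄/m₂² − 3 = 3.66270 − 3 ≈ 0.6627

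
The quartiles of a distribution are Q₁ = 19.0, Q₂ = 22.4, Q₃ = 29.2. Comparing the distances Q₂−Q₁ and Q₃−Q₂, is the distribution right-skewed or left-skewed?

Q₂ − Q₁ = 3.4;  Q₃ − Q₂ = 6.8
Q₃ − Q₂ > Q₂ − Q₁ ⇒ the upper half is more spread out ⇒ right-skewed.

right-skewed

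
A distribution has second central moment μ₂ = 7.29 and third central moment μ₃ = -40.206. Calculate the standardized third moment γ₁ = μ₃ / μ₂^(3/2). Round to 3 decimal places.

σ = √μ₂ = √7.29 = 2.70000
σ³ = μ₂^(3/2) = 19.68300
γ₁ = μ₃/σ³ = -40.206 / 19.68300 ≈ -2.043

-2.043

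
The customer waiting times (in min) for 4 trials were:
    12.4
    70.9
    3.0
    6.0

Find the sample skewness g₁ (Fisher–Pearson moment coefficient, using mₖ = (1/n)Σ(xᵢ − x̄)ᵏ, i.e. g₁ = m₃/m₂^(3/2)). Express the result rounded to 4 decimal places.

x̄ = (12.4 + 70.9 + 3.0 + 6.0) / 4 = 23.0750
deviations (xᵢ − x̄): -10.6750, 47.8250, -20.0750, -17.0750
Σ(xᵢ − x̄)² = 3095.7475 ⇒ m₂ = 3095.7475/4 = 773.93688
Σ(xᵢ − x̄)³ = 95101.6781 ⇒ m₃ = 95101.6781/4 = 23775.41953
m₂^(3/2) = 773.93688^(1.5) = 21530.70791
g₁ = m₃ / m₂^(3/2) = 23775.41953 / 21530.70791 ≈ 1.1043

1.1043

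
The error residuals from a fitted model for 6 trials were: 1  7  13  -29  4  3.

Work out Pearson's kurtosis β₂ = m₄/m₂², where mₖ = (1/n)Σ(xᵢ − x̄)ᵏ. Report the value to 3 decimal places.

3.692

x̄ = -0.1667
Σ(xᵢ − x̄)² = 1084.8333 ⇒ m₂ = 180.80556
Σ(xᵢ − x̄)⁴ = 724257.1528 ⇒ m₄ = 120709.52546
m₂² = 32690.64892
β₂ = m₄/m₂² = 120709.52546 / 32690.64892 ≈ 3.692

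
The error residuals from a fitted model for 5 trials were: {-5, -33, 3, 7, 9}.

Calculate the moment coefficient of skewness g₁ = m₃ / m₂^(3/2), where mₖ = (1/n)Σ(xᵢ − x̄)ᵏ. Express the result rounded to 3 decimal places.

x̄ = (-5 - 33 + 3 + 7 + 9) / 5 = -3.8000
deviations (xᵢ − x̄): -1.2000, -29.2000, 6.8000, 10.8000, 12.8000
Σ(xᵢ − x̄)² = 1180.8000 ⇒ m₂ = 1180.8000/5 = 236.16000
Σ(xᵢ − x̄)³ = -21227.5200 ⇒ m₃ = -21227.5200/5 = -4245.50400
m₂^(3/2) = 236.16000^(1.5) = 3629.18837
g₁ = m₃ / m₂^(3/2) = -4245.50400 / 3629.18837 ≈ -1.170

-1.170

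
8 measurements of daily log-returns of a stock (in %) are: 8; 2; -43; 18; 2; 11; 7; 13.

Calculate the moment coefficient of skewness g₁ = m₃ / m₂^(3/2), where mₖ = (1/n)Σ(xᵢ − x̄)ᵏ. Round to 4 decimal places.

x̄ = (8 + 2 - 43 + 18 + 2 + 11 + 7 + 13) / 8 = 2.2500
deviations (xᵢ − x̄): 5.7500, -0.2500, -45.2500, 15.7500, -0.2500, 8.7500, 4.7500, 10.7500
Σ(xᵢ − x̄)² = 2543.5000 ⇒ m₂ = 2543.5000/8 = 317.93750
Σ(xᵢ − x̄)³ = -86535.7500 ⇒ m₃ = -86535.7500/8 = -10816.96875
m₂^(3/2) = 317.93750^(1.5) = 5669.08061
g₁ = m₃ / m₂^(3/2) = -10816.96875 / 5669.08061 ≈ -1.9081

-1.9081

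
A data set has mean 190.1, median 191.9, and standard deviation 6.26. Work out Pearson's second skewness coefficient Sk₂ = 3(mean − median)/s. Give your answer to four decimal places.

-0.8626

Sk₂ = 3(190.1 − 191.9) / 6.26 = 3 × -1.8000 / 6.26
    = -5.4000 / 6.26 ≈ -0.8626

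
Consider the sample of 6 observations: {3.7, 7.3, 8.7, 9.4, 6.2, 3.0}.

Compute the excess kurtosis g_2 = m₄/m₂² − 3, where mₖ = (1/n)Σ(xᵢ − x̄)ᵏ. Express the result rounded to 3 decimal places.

x̄ = 6.3833
Σ(xᵢ − x̄)² = 33.9883 ⇒ m₂ = 5.66472
Σ(xᵢ − x̄)⁴ = 295.2029 ⇒ m₄ = 49.20048
m₂² = 32.08908
g_2 = m₄/m₂² − 3 = 1.53325 − 3 ≈ -1.467

-1.467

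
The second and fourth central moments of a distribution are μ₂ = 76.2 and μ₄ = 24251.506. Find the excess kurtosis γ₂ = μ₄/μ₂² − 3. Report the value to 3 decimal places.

μ₂² = 76.2² = 5806.44000
μ₄/μ₂² = 24251.506 / 5806.44000 = 4.17666
γ₂ = 4.17666 − 3 ≈ 1.177

1.177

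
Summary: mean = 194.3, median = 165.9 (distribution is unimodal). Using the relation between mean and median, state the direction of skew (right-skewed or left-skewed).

mean − median = 194.3 − 165.9 = 28.4
mean > median ⇒ the longer tail is on the right ⇒ right-skewed (positively skewed).

right-skewed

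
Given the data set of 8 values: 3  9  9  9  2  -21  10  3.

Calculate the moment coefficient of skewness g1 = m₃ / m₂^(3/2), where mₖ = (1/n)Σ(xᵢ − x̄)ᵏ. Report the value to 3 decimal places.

x̄ = (3 + 9 + 9 + 9 + 2 - 21 + 10 + 3) / 8 = 3.0000
deviations (xᵢ − x̄): 0.0000, 6.0000, 6.0000, 6.0000, -1.0000, -24.0000, 7.0000, 0.0000
Σ(xᵢ − x̄)² = 734.0000 ⇒ m₂ = 734.0000/8 = 91.75000
Σ(xᵢ − x̄)³ = -12834.0000 ⇒ m₃ = -12834.0000/8 = -1604.25000
m₂^(3/2) = 91.75000^(1.5) = 878.83857
g1 = m₃ / m₂^(3/2) = -1604.25000 / 878.83857 ≈ -1.825

-1.825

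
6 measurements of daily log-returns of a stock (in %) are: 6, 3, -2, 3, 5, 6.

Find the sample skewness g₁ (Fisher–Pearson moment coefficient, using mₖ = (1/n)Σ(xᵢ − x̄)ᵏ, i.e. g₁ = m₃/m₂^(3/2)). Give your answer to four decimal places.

x̄ = (6 + 3 - 2 + 3 + 5 + 6) / 6 = 3.5000
deviations (xᵢ − x̄): 2.5000, -0.5000, -5.5000, -0.5000, 1.5000, 2.5000
Σ(xᵢ − x̄)² = 45.5000 ⇒ m₂ = 45.5000/6 = 7.58333
Σ(xᵢ − x̄)³ = -132.0000 ⇒ m₃ = -132.0000/6 = -22.00000
m₂^(3/2) = 7.58333^(1.5) = 20.88287
g₁ = m₃ / m₂^(3/2) = -22.00000 / 20.88287 ≈ -1.0535

-1.0535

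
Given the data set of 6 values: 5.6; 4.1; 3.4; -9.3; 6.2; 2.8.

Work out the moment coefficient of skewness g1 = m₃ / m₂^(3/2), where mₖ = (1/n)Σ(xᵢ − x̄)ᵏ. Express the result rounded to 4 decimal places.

x̄ = (5.6 + 4.1 + 3.4 - 9.3 + 6.2 + 2.8) / 6 = 2.1333
deviations (xᵢ − x̄): 3.4667, 1.9667, 1.2667, -11.4333, 4.0667, 0.6667
Σ(xᵢ − x̄)² = 165.1933 ⇒ m₂ = 165.1933/6 = 27.53222
Σ(xᵢ − x̄)³ = -1375.7276 ⇒ m₃ = -1375.7276/6 = -229.28793
m₂^(3/2) = 27.53222^(1.5) = 144.46475
g1 = m₃ / m₂^(3/2) = -229.28793 / 144.46475 ≈ -1.5872

-1.5872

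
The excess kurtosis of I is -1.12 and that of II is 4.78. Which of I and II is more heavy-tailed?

Higher excess kurtosis ⇒ heavier tails relative to the normal distribution.
-1.12 vs 4.78: the larger is 4.78, so II has heavier tails. (II is leptokurtic — heavier-than-normal tails; the other is platykurtic.)

II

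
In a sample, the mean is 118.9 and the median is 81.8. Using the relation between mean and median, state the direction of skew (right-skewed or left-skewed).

right-skewed

mean − median = 118.9 − 81.8 = 37.1
mean > median ⇒ the longer tail is on the right ⇒ right-skewed (positively skewed).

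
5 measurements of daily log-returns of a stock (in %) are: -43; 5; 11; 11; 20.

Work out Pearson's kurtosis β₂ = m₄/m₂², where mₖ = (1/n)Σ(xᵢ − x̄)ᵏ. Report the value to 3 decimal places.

x̄ = 0.8000
Σ(xᵢ − x̄)² = 2512.8000 ⇒ m₂ = 502.56000
Σ(xᵢ − x̄)⁴ = 3838267.2960 ⇒ m₄ = 767653.45920
m₂² = 252566.55360
β₂ = m₄/m₂² = 767653.45920 / 252566.55360 ≈ 3.039

3.039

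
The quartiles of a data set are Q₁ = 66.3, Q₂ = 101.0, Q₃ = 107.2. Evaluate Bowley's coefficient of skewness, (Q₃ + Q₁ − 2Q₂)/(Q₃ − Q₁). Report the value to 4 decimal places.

numerator: Q₃ + Q₁ − 2Q₂ = 107.2 + 66.3 − 2×101.0 = -28.5000
denominator: Q₃ − Q₁ = 107.2 − 66.3 = 40.9000
Bowley skewness = -28.5000 / 40.9000 ≈ -0.6968

-0.6968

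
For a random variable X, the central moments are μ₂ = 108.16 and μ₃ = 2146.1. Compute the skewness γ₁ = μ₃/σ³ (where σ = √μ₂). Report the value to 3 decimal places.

1.908

σ = √μ₂ = √108.16 = 10.40000
σ³ = μ₂^(3/2) = 1124.86400
γ₁ = μ₃/σ³ = 2146.1 / 1124.86400 ≈ 1.908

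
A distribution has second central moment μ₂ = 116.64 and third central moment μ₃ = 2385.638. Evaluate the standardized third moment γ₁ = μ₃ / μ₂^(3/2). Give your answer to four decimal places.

σ = √μ₂ = √116.64 = 10.80000
σ³ = μ₂^(3/2) = 1259.71200
γ₁ = μ₃/σ³ = 2385.638 / 1259.71200 ≈ 1.8938

1.8938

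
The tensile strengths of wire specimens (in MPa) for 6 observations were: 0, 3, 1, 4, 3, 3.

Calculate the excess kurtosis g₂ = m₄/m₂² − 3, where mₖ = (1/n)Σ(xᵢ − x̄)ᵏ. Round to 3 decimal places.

x̄ = 2.3333
Σ(xᵢ − x̄)² = 11.3333 ⇒ m₂ = 1.88889
Σ(xᵢ − x̄)⁴ = 41.1111 ⇒ m₄ = 6.85185
m₂² = 3.56790
g₂ = m₄/m₂² − 3 = 1.92042 − 3 ≈ -1.080

-1.080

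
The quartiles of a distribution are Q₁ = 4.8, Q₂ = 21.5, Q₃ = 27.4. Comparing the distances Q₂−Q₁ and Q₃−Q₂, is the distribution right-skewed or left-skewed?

Q₂ − Q₁ = 16.7;  Q₃ − Q₂ = 5.9
Q₂ − Q₁ > Q₃ − Q₂ ⇒ the lower half is more spread out ⇒ left-skewed.

left-skewed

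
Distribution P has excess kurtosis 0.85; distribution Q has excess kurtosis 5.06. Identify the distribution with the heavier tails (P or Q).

Higher excess kurtosis ⇒ heavier tails relative to the normal distribution.
0.85 vs 5.06: the larger is 5.06, so Q has heavier tails.

Q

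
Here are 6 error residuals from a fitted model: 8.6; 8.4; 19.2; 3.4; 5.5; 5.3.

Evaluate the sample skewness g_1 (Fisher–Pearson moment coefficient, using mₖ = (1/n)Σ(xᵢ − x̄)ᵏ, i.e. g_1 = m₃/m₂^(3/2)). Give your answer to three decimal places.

x̄ = (8.6 + 8.4 + 19.2 + 3.4 + 5.5 + 5.3) / 6 = 8.4000
deviations (xᵢ − x̄): 0.2000, 0.0000, 10.8000, -5.0000, -2.9000, -3.1000
Σ(xᵢ − x̄)² = 159.7000 ⇒ m₂ = 159.7000/6 = 26.61667
Σ(xᵢ − x̄)³ = 1080.5400 ⇒ m₃ = 1080.5400/6 = 180.09000
m₂^(3/2) = 26.61667^(1.5) = 137.31896
g_1 = m₃ / m₂^(3/2) = 180.09000 / 137.31896 ≈ 1.311

1.311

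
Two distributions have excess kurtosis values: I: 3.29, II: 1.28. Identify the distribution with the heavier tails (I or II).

Higher excess kurtosis ⇒ heavier tails relative to the normal distribution.
3.29 vs 1.28: the larger is 3.29, so I has heavier tails.

I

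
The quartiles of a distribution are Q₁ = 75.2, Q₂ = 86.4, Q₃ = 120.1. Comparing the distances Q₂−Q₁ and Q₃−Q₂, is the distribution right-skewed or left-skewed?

Q₂ − Q₁ = 11.2;  Q₃ − Q₂ = 33.7
Q₃ − Q₂ > Q₂ − Q₁ ⇒ the upper half is more spread out ⇒ right-skewed.

right-skewed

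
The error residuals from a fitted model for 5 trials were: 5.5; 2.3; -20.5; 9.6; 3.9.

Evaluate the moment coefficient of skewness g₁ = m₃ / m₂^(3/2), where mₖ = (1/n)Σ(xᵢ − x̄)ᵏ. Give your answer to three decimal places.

-1.299

x̄ = (5.5 + 2.3 - 20.5 + 9.6 + 3.9) / 5 = 0.1600
deviations (xᵢ − x̄): 5.3400, 2.1400, -20.6600, 9.4400, 3.7400
Σ(xᵢ − x̄)² = 563.0320 ⇒ m₂ = 563.0320/5 = 112.60640
Σ(xᵢ − x̄)³ = -7762.8038 ⇒ m₃ = -7762.8038/5 = -1552.56077
m₂^(3/2) = 112.60640^(1.5) = 1194.93591
g₁ = m₃ / m₂^(3/2) = -1552.56077 / 1194.93591 ≈ -1.299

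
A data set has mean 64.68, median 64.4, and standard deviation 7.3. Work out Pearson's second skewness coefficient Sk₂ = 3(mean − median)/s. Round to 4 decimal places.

0.1151

Sk₂ = 3(64.68 − 64.4) / 7.3 = 3 × 0.2800 / 7.3
    = 0.8400 / 7.3 ≈ 0.1151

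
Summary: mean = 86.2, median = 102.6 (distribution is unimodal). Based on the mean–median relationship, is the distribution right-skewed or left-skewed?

left-skewed

mean − median = 86.2 − 102.6 = -16.4
mean < median ⇒ the longer tail is on the left ⇒ left-skewed (negatively skewed).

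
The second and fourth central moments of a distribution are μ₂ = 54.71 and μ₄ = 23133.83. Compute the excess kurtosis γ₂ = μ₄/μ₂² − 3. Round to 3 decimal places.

4.729

μ₂² = 54.71² = 2993.18410
μ₄/μ₂² = 23133.83 / 2993.18410 = 7.72884
γ₂ = 7.72884 − 3 ≈ 4.729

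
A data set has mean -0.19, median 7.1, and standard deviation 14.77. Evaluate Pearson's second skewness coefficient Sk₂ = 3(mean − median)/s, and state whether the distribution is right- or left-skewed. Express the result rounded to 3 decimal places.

-1.481, left-skewed

Sk₂ = 3(-0.19 − 7.1) / 14.77 = 3 × -7.2900 / 14.77
    = -21.8700 / 14.77 ≈ -1.481
Sk₂ < 0 ⇒ mean < median ⇒ left-skewed (negative skew).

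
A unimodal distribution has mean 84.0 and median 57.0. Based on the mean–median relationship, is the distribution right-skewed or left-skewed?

right-skewed

mean − median = 84.0 − 57.0 = 27.0
mean > median ⇒ the longer tail is on the right ⇒ right-skewed (positively skewed).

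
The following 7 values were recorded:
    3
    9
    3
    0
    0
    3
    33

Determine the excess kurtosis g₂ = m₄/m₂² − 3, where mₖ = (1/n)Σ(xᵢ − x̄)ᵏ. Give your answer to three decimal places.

x̄ = 7.2857
Σ(xᵢ − x̄)² = 825.4286 ⇒ m₂ = 117.91837
Σ(xᵢ − x̄)⁴ = 443873.8601 ⇒ m₄ = 63410.55144
m₂² = 13904.74136
g₂ = m₄/m₂² − 3 = 4.56035 − 3 ≈ 1.560

1.560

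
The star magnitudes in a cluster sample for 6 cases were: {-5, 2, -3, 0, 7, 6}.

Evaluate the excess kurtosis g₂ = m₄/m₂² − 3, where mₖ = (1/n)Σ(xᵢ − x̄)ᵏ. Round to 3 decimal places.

-1.429

x̄ = 1.1667
Σ(xᵢ − x̄)² = 114.8333 ⇒ m₂ = 19.13889
Σ(xᵢ − x̄)⁴ = 3453.4861 ⇒ m₄ = 575.58102
m₂² = 366.29707
g₂ = m₄/m₂² − 3 = 1.57135 − 3 ≈ -1.429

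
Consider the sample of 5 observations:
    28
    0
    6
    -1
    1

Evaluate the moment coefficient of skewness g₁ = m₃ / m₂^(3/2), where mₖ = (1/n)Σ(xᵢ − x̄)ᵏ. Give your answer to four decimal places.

1.3303

x̄ = (28 + 0 + 6 - 1 + 1) / 5 = 6.8000
deviations (xᵢ − x̄): 21.2000, -6.8000, -0.8000, -7.8000, -5.8000
Σ(xᵢ − x̄)² = 590.8000 ⇒ m₂ = 590.8000/5 = 118.16000
Σ(xᵢ − x̄)³ = 8543.5200 ⇒ m₃ = 8543.5200/5 = 1708.70400
m₂^(3/2) = 118.16000^(1.5) = 1284.41605
g₁ = m₃ / m₂^(3/2) = 1708.70400 / 1284.41605 ≈ 1.3303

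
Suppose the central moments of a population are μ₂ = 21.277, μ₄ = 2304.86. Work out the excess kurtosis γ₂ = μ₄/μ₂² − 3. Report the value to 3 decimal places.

2.091

μ₂² = 21.277² = 452.71073
μ₄/μ₂² = 2304.86 / 452.71073 = 5.09124
γ₂ = 5.09124 − 3 ≈ 2.091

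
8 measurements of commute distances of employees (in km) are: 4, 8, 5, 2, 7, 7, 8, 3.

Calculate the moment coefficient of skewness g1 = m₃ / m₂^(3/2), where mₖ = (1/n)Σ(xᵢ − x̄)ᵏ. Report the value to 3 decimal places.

-0.290

x̄ = (4 + 8 + 5 + 2 + 7 + 7 + 8 + 3) / 8 = 5.5000
deviations (xᵢ − x̄): -1.5000, 2.5000, -0.5000, -3.5000, 1.5000, 1.5000, 2.5000, -2.5000
Σ(xᵢ − x̄)² = 38.0000 ⇒ m₂ = 38.0000/8 = 4.75000
Σ(xᵢ − x̄)³ = -24.0000 ⇒ m₃ = -24.0000/8 = -3.00000
m₂^(3/2) = 4.75000^(1.5) = 10.35238
g1 = m₃ / m₂^(3/2) = -3.00000 / 10.35238 ≈ -0.290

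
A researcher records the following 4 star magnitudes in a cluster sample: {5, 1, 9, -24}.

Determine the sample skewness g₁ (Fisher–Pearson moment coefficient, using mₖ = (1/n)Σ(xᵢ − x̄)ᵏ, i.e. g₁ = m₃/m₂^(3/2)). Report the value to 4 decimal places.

-0.9905

x̄ = (5 + 1 + 9 - 24) / 4 = -2.2500
deviations (xᵢ − x̄): 7.2500, 3.2500, 11.2500, -21.7500
Σ(xᵢ − x̄)² = 662.7500 ⇒ m₂ = 662.7500/4 = 165.68750
Σ(xᵢ − x̄)³ = -8449.8750 ⇒ m₃ = -8449.8750/4 = -2112.46875
m₂^(3/2) = 165.68750^(1.5) = 2132.72381
g₁ = m₃ / m₂^(3/2) = -2112.46875 / 2132.72381 ≈ -0.9905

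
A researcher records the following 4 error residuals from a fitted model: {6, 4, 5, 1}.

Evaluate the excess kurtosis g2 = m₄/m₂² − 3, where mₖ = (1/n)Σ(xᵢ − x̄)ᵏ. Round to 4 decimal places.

-1.0000

x̄ = 4.0000
Σ(xᵢ − x̄)² = 14.0000 ⇒ m₂ = 3.50000
Σ(xᵢ − x̄)⁴ = 98.0000 ⇒ m₄ = 24.50000
m₂² = 12.25000
g2 = m₄/m₂² − 3 = 2.00000 − 3 ≈ -1.0000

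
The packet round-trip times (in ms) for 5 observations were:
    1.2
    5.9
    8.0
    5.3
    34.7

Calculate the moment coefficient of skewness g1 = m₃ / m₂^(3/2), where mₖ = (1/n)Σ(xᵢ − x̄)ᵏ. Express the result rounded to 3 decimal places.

1.372

x̄ = (1.2 + 5.9 + 8.0 + 5.3 + 34.7) / 5 = 11.0200
deviations (xᵢ − x̄): -9.8200, -5.1200, -3.0200, -5.7200, 23.6800
Σ(xᵢ − x̄)² = 725.2280 ⇒ m₂ = 725.2280/5 = 145.04560
Σ(xᵢ − x̄)³ = 11982.5033 ⇒ m₃ = 11982.5033/5 = 2396.50066
m₂^(3/2) = 145.04560^(1.5) = 1746.85492
g1 = m₃ / m₂^(3/2) = 2396.50066 / 1746.85492 ≈ 1.372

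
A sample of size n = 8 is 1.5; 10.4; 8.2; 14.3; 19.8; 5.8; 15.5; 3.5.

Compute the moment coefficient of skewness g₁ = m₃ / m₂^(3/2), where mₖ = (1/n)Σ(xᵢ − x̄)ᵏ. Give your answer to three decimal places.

x̄ = (1.5 + 10.4 + 8.2 + 14.3 + 19.8 + 5.8 + 15.5 + 3.5) / 8 = 9.8750
deviations (xᵢ − x̄): -8.3750, 0.5250, -1.6750, 4.4250, 9.9250, -4.0750, 5.6250, -6.3750
Σ(xᵢ − x̄)² = 280.1950 ⇒ m₂ = 280.1950/8 = 35.02438
Σ(xᵢ − x̄)³ = 323.5568 ⇒ m₃ = 323.5568/8 = 40.44459
m₂^(3/2) = 35.02438^(1.5) = 207.27914
g₁ = m₃ / m₂^(3/2) = 40.44459 / 207.27914 ≈ 0.195

0.195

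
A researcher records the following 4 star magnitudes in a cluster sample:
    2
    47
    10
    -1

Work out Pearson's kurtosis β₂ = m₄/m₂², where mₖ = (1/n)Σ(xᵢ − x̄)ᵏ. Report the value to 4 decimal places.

x̄ = 14.5000
Σ(xᵢ − x̄)² = 1473.0000 ⇒ m₂ = 368.25000
Σ(xᵢ − x̄)⁴ = 1198208.2500 ⇒ m₄ = 299552.06250
m₂² = 135608.06250
β₂ = m₄/m₂² = 299552.06250 / 135608.06250 ≈ 2.2090

2.2090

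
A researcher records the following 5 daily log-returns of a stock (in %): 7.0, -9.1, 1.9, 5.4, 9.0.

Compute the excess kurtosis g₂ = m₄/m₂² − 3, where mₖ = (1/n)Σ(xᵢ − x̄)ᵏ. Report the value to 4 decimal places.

x̄ = 2.8400
Σ(xᵢ − x̄)² = 205.2520 ⇒ m₂ = 41.05040
Σ(xᵢ − x̄)⁴ = 22107.4628 ⇒ m₄ = 4421.49256
m₂² = 1685.13534
g₂ = m₄/m₂² − 3 = 2.62382 − 3 ≈ -0.3762

-0.3762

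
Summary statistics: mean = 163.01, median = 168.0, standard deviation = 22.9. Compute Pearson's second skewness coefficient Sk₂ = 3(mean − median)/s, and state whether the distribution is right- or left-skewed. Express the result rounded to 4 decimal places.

-0.6537, left-skewed

Sk₂ = 3(163.01 − 168.0) / 22.9 = 3 × -4.9900 / 22.9
    = -14.9700 / 22.9 ≈ -0.6537
Sk₂ < 0 ⇒ mean < median ⇒ left-skewed (negative skew).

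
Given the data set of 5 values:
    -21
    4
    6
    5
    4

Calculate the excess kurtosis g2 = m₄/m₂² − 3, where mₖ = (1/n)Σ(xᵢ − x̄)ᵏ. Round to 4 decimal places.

0.2247

x̄ = -0.4000
Σ(xᵢ − x̄)² = 533.2000 ⇒ m₂ = 106.64000
Σ(xᵢ − x̄)⁴ = 183359.0560 ⇒ m₄ = 36671.81120
m₂² = 11372.08960
g2 = m₄/m₂² − 3 = 3.22472 − 3 ≈ 0.2247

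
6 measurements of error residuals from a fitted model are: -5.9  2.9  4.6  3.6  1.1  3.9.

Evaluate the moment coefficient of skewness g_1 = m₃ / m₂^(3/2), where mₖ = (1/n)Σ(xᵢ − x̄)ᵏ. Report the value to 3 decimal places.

x̄ = (-5.9 + 2.9 + 4.6 + 3.6 + 1.1 + 3.9) / 6 = 1.7000
deviations (xᵢ − x̄): -7.6000, 1.2000, 2.9000, 1.9000, -0.6000, 2.2000
Σ(xᵢ − x̄)² = 76.4200 ⇒ m₂ = 76.4200/6 = 12.73667
Σ(xᵢ − x̄)³ = -395.5680 ⇒ m₃ = -395.5680/6 = -65.92800
m₂^(3/2) = 12.73667^(1.5) = 45.45521
g_1 = m₃ / m₂^(3/2) = -65.92800 / 45.45521 ≈ -1.450

-1.450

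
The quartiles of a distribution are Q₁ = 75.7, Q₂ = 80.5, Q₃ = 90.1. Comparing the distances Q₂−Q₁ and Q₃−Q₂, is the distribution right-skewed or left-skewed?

Q₂ − Q₁ = 4.8;  Q₃ − Q₂ = 9.6
Q₃ − Q₂ > Q₂ − Q₁ ⇒ the upper half is more spread out ⇒ right-skewed.

right-skewed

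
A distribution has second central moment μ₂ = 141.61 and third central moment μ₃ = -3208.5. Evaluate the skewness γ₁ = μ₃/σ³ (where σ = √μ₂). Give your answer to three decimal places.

-1.904

σ = √μ₂ = √141.61 = 11.90000
σ³ = μ₂^(3/2) = 1685.15900
γ₁ = μ₃/σ³ = -3208.5 / 1685.15900 ≈ -1.904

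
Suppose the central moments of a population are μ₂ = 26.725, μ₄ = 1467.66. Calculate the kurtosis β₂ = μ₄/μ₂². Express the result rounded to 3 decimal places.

μ₂² = 26.725² = 714.22563
μ₄/μ₂² = 1467.66 / 714.22563 = 2.05490
β₂ ≈ 2.055

2.055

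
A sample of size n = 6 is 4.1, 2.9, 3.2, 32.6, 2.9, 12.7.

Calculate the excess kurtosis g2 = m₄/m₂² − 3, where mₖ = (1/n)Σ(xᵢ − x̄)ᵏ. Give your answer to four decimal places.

x̄ = 9.7333
Σ(xᵢ − x̄)² = 699.4933 ⇒ m₂ = 116.58222
Σ(xᵢ − x̄)⁴ = 280675.3808 ⇒ m₄ = 46779.23014
m₂² = 13591.41454
g2 = m₄/m₂² − 3 = 3.44182 − 3 ≈ 0.4418

0.4418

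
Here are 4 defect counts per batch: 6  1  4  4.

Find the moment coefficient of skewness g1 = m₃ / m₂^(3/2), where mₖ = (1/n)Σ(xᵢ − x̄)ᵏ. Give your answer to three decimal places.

-0.412

x̄ = (6 + 1 + 4 + 4) / 4 = 3.7500
deviations (xᵢ − x̄): 2.2500, -2.7500, 0.2500, 0.2500
Σ(xᵢ − x̄)² = 12.7500 ⇒ m₂ = 12.7500/4 = 3.18750
Σ(xᵢ − x̄)³ = -9.3750 ⇒ m₃ = -9.3750/4 = -2.34375
m₂^(3/2) = 3.18750^(1.5) = 5.69083
g1 = m₃ / m₂^(3/2) = -2.34375 / 5.69083 ≈ -0.412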